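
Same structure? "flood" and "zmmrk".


Pattern of "flood": [0, 1, 2, 2, 3]
Pattern of "zmmrk": [0, 1, 1, 2, 3]
Patterns do not match
Same pattern = No


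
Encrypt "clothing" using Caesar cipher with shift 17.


Word: "clothing"
Shift: 17
Each letter → (letter + shift) mod 26:
  'c' (2) + 17 = 19 → 't'
  'l' (11) + 17 = 2 → 'c'
  'o' (14) + 17 = 5 → 'f'
  't' (19) + 17 = 10 → 'k'
  'h' (7) + 17 = 24 → 'y'
  'i' (8) + 17 = 25 → 'z'
  'n' (13) + 17 = 4 → 'e'
  'g' (6) + 17 = 23 → 'x'
Result = "tcfkyzex"


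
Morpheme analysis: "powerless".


Word: "powerless"
Morphemes: power / -less
Each morpheme carries meaning
= 2 morphemes


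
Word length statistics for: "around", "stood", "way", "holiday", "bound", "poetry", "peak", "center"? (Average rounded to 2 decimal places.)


Lengths: "around"=6, "stood"=5, "way"=3, "holiday"=7, "bound"=5, "poetry"=6, "peak"=4, "center"=6
Sum = 42, Count = 8
Average = 42/8 = 5.25
= avg=5.25, min=3, max=7


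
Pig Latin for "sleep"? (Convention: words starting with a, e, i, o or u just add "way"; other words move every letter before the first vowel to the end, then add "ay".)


Word: "sleep"
Starts with consonant(s) → move to end, add 'ay'
Consonant cluster: "sl"
Pig Latin = "eepslay"


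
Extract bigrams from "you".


Word: "you" (length 3)
Number of bigrams = 3 - 2 + 1 = 2
  Position 0: "yo"
  Position 1: "ou"
Bigrams = "yo", "ou"


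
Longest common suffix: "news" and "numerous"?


Word 1: "news"
Word 2: "numerous"
Comparing from end:
  Pos -1: 's' == 's'
  Pos -2: 'w' != 'u' (stop)
LCS = "s" (length 1)


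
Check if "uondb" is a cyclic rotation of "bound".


Word: "bound", Candidate: "uondb"
Method: check if candidate is substring of word+word
"boundbound" contains "uondb"? No
Is rotation = No


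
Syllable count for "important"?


Word: "important"
Syllable breakdown: im-por-tant
Counting: 3 parts
= 3 syllables


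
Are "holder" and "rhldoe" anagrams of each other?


Word 1: "holder" → sorted: dehlor
Word 2: "rhldoe" → sorted: dehlor
Same letters? dehlor == dehlor
Anagram = Yes


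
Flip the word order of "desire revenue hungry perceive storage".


Original: "desire revenue hungry perceive storage"
Words (1..n): desire | revenue | hungry | perceive | storage
Reversed (n..1): storage | perceive | hungry | revenue | desire
Result = "storage perceive hungry revenue desire"


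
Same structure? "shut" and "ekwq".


Pattern of "shut": [0, 1, 2, 3]
Pattern of "ekwq": [0, 1, 2, 3]
Patterns match
Same pattern = Yes


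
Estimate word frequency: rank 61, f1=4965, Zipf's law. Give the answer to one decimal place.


Zipf's law: f(r) = f(1) / r
f(1) = 4965
f(61) = 4965 / 61
= 81.4 occurrences


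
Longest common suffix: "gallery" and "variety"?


Word 1: "gallery"
Word 2: "variety"
Comparing from end:
  Pos -1: 'y' == 'y'
  Pos -2: 'r' != 't' (stop)
LCS = "y" (length 1)


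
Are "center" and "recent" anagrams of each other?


Word 1: "center" → sorted: ceenrt
Word 2: "recent" → sorted: ceenrt
Same letters? ceenrt == ceenrt
Anagram = Yes


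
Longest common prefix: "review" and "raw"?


Word 1: "review"
Word 2: "raw"
Comparing from start:
  Pos 0: 'r' == 'r'
  Pos 1: 'e' != 'a' (stop)
LCP = "r" (length 1)


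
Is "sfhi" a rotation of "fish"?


Word: "fish", Candidate: "sfhi"
Method: check if candidate is substring of word+word
"fishfish" contains "sfhi"? No
Is rotation = No


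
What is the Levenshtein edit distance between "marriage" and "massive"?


Word 1: "marriage" (length 8)
Word 2: "massive" (length 7)
One optimal edit sequence (insert/delete/substitute each cost 1):
  1. keep 'm'
  2. keep 'a'
  3. substitute 'r' -> 's'  (+1)
  4. substitute 'r' -> 's'  (+1)
  5. keep 'i'
  6. delete 'a'  (+1)
  7. substitute 'g' -> 'v'  (+1)
  8. keep 'e'
Total edit operations: 4
Edit distance = 4


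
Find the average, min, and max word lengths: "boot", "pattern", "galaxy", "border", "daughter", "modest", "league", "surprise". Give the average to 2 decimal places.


Lengths: "boot"=4, "pattern"=7, "galaxy"=6, "border"=6, "daughter"=8, "modest"=6, "league"=6, "surprise"=8
Sum = 51, Count = 8
Average = 51/8 = 6.38
= avg=6.38, min=4, max=8


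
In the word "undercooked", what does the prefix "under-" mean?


Prefix: under-
Example: undercooked = under- + cooked
Meaning = insufficient


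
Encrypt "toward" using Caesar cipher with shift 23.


Word: "toward"
Shift: 23
Each letter → (letter + shift) mod 26:
  't' (19) + 23 = 16 → 'q'
  'o' (14) + 23 = 11 → 'l'
  'w' (22) + 23 = 19 → 't'
  'a' (0) + 23 = 23 → 'x'
  'r' (17) + 23 = 14 → 'o'
  'd' (3) + 23 = 0 → 'a'
Result = "qltxoa"


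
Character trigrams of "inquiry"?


Word: "inquiry" (length 7)
Number of trigrams = 7 - 3 + 1 = 5
  Position 0: "inq"
  Position 1: "nqu"
  Position 2: "qui"
  Position 3: "uir"
  Position 4: "iry"
Trigrams = "inq", "nqu", "qui", "uir", "iry"


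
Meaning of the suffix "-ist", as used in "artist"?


Suffix: -ist
Example: artist (art + -ist)
Meaning = one who practices


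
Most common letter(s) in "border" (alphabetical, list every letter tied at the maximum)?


Word: "border"
Letter counts:
  'b': 1
  'd': 1
  'e': 1
  'o': 1
  'r': 2
Maximum count = 2
Most frequent = 'r' (2 times each)


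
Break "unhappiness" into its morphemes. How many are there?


Word: "unhappiness"
Morphemes: un- / happi / -ness
Each morpheme carries meaning
= 3 morphemes


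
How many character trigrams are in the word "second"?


Word: "second" (length 6)
Number of 3-grams = length - 3 + 1 = 6 - 3 + 1
= 4


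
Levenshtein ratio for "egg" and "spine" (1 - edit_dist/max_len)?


Word 1: "egg" (length 3)
Word 2: "spine" (length 5)
One optimal edit sequence:
  1. insert 's'  (+1)
  2. insert 'p'  (+1)
  3. substitute 'e' -> 'i'  (+1)
  4. substitute 'g' -> 'n'  (+1)
  5. substitute 'g' -> 'e'  (+1)
Edit distance = 5
Max length = max(3, 5) = 5
Similarity = 1 - 5/5
= 0.0000


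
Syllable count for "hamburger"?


Word: "hamburger"
Syllable breakdown: ham · bur · ger
Counting: 3 parts
= 3 syllables


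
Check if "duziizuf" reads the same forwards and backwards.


Word: "duziizuf"
Reversed: "fuziizud"
Forward == Backward? duziizuf != fuziizud
Palindrome = No


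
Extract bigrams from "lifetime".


Word: "lifetime" (length 8)
Number of bigrams = 8 - 2 + 1 = 7
  Position 0: "li"
  Position 1: "if"
  Position 2: "fe"
  Position 3: "et"
  Position 4: "ti"
  Position 5: "im"
  Position 6: "me"
Bigrams = "li", "if", "fe", "et", "ti", "im", "me"


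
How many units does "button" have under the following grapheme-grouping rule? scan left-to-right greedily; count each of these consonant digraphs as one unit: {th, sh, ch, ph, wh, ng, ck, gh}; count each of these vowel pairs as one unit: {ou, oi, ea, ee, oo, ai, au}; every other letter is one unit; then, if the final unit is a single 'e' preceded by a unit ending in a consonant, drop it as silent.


Word: "button" (6 letters)
Left-to-right scan:
  (1) 'b' (letter)
  (2) 'u' (letter)
  (3) 't' (letter)
  (4) 't' (letter)
  (5) 'o' (letter)
  (6) 'n' (letter)
Units from scan: 6
Sound units = 6 units


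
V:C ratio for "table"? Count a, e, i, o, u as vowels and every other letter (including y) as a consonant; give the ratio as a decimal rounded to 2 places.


Word: "table"
Vowels (a,e,i,o,u): 2
Consonants: 3
Ratio = 2/3
= 0.67


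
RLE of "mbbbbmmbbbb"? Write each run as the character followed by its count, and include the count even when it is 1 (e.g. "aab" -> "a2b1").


String: "mbbbbmmbbbb"
Scanning for consecutive runs:
  'm' x 1
  'b' x 4
  'm' x 2
  'b' x 4
RLE = "m1b4m2b4"


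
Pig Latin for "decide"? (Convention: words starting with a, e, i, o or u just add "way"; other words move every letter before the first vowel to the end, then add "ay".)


Word: "decide"
Starts with consonant(s) → move to end, add 'ay'
Consonant cluster: "d"
Pig Latin = "ecideday"


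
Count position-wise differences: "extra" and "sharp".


Comparing character by character (same length = 5):
  Pos 0: 'e' vs 's' !=
  Pos 1: 'x' vs 'h' !=
  Pos 2: 't' vs 'a' !=
  Pos 3: 'r' vs 'r' =
  Pos 4: 'a' vs 'p' !=
Hamming distance = 4


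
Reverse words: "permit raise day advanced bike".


Original: "permit raise day advanced bike"
Words (1..n): permit | raise | day | advanced | bike
Reversed (n..1): bike | advanced | day | raise | permit
Result = "bike advanced day raise permit"


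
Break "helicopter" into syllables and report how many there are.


Word: "helicopter"
Syllable breakdown: hel / i / cop / ter
Counting: 4 parts
= 4 syllables


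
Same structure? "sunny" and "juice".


Pattern of "sunny": [0, 1, 2, 2, 3]
Pattern of "juice": [0, 1, 2, 3, 4]
Patterns do not match
Same pattern = No


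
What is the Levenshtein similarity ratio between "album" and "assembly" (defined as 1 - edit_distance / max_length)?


Word 1: "album" (length 5)
Word 2: "assembly" (length 8)
One optimal edit sequence:
  1. keep 'a'
  2. insert 's'  (+1)
  3. insert 's'  (+1)
  4. insert 'e'  (+1)
  5. substitute 'l' -> 'm'  (+1)
  6. keep 'b'
  7. substitute 'u' -> 'l'  (+1)
  8. substitute 'm' -> 'y'  (+1)
Edit distance = 6
Max length = max(5, 8) = 8
Similarity = 1 - 6/8
= 0.2500


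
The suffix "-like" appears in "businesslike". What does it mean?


Suffix: -like
Example: businesslike (business + -like)
Meaning = resembling


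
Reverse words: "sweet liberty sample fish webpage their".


Original: "sweet liberty sample fish webpage their"
Words (1..n): sweet | liberty | sample | fish | webpage | their
Reversed (n..1): their | webpage | fish | sample | liberty | sweet
Result = "their webpage fish sample liberty sweet"


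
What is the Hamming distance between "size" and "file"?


Comparing character by character (same length = 4):
  Pos 0: 's' vs 'f' !=
  Pos 1: 'i' vs 'i' =
  Pos 2: 'z' vs 'l' !=
  Pos 3: 'e' vs 'e' =
Hamming distance = 2


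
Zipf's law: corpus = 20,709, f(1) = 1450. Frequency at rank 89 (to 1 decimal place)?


Zipf's law: f(r) = f(1) / r
f(1) = 1450
f(89) = 1450 / 89
= 16.3 occurrences


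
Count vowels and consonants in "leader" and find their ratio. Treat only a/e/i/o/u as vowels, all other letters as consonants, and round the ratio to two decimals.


Word: "leader"
Vowels (a,e,i,o,u): 3
Consonants: 3
Ratio = 3/3
= 1.00


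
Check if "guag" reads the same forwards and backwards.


Word: "guag"
Reversed: "gaug"
Forward == Backward? guag != gaug
Palindrome = No


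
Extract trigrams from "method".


Word: "method" (length 6)
Number of trigrams = 6 - 3 + 1 = 4
  Position 0: "met"
  Position 1: "eth"
  Position 2: "tho"
  Position 3: "hod"
Trigrams = "met", "eth", "tho", "hod"


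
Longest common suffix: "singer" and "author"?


Word 1: "singer"
Word 2: "author"
Comparing from end:
  Pos -1: 'r' == 'r'
  Pos -2: 'e' != 'o' (stop)
LCS = "r" (length 1)


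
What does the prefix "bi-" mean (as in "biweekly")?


Prefix: bi-
As in: biweekly -> bi- + weekly
Meaning = two


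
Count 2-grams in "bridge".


Word: "bridge" (length 6)
Number of 2-grams = length - 2 + 1 = 6 - 2 + 1
= 5


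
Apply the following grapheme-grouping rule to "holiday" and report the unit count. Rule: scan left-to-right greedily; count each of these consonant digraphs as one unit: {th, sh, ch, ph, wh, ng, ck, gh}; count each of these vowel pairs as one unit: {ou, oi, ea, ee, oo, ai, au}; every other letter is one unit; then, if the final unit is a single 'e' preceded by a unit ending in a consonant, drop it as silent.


Word: "holiday" (7 letters)
Left-to-right scan:
  [1] 'h' (letter)
  [2] 'o' (letter)
  [3] 'l' (letter)
  [4] 'i' (letter)
  [5] 'd' (letter)
  [6] 'a' (letter)
  [7] 'y' (letter)
Units from scan: 7
Sound units = 7 units


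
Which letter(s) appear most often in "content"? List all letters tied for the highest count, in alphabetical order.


Word: "content"
Letter counts:
  'c': 1
  'e': 1
  'n': 2
  'o': 1
  't': 2
Maximum count = 2
Most frequent = 'n', 't' (2 times each)


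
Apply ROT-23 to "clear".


Word: "clear"
Shift: 23
Each letter → (letter + shift) mod 26:
  'c' (2) + 23 = 25 → 'z'
  'l' (11) + 23 = 8 → 'i'
  'e' (4) + 23 = 1 → 'b'
  'a' (0) + 23 = 23 → 'x'
  'r' (17) + 23 = 14 → 'o'
Result = "zibxo"


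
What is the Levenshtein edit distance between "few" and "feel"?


Word 1: "few" (length 3)
Word 2: "feel" (length 4)
One optimal edit sequence (insert/delete/substitute each cost 1):
  1. keep 'f'
  2. insert 'e'  (+1)
  3. keep 'e'
  4. substitute 'w' -> 'l'  (+1)
Total edit operations: 2
Edit distance = 2


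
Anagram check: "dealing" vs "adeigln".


Word 1: "dealing" → sorted: adegiln
Word 2: "adeigln" → sorted: adegiln
Same letters? adegiln == adegiln
Anagram = Yes


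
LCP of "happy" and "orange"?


Word 1: "happy"
Word 2: "orange"
Comparing from start:
  Pos 0: 'h' != 'o' (stop)
LCP = "" (length 0)


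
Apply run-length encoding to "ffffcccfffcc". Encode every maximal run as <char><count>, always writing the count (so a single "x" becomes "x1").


String: "ffffcccfffcc"
Scanning for consecutive runs:
  'f' x 4
  'c' x 3
  'f' x 3
  'c' x 2
RLE = "f4c3f3c2"


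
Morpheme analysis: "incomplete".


Word: "incomplete"
Morphemes: in- + complete
Each morpheme carries meaning
= 2 morphemes


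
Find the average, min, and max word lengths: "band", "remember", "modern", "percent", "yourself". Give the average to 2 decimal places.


Lengths: "band"=4, "remember"=8, "modern"=6, "percent"=7, "yourself"=8
Sum = 33, Count = 5
Average = 33/5 = 6.60
= avg=6.60, min=4, max=8


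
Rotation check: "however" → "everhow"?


Word: "however", Candidate: "everhow"
Method: check if candidate is substring of word+word
"howeverhowever" contains "everhow"? Yes
Is rotation = Yes


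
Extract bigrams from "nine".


Word: "nine" (length 4)
Number of bigrams = 4 - 2 + 1 = 3
  Position 0: "ni"
  Position 1: "in"
  Position 2: "ne"
Bigrams = "ni", "in", "ne"


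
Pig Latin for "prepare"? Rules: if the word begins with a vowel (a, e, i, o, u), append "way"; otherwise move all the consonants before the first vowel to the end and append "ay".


Word: "prepare"
Starts with consonant(s) → move to end, add 'ay'
Consonant cluster: "pr"
Pig Latin = "eparepray"


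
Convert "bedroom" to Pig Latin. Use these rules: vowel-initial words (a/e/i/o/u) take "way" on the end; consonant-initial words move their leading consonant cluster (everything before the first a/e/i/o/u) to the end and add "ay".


Word: "bedroom"
Starts with consonant(s) → move to end, add 'ay'
Consonant cluster: "b"
Pig Latin = "edroombay"


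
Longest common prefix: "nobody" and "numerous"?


Word 1: "nobody"
Word 2: "numerous"
Comparing from start:
  Pos 0: 'n' == 'n'
  Pos 1: 'o' != 'u' (stop)
LCP = "n" (length 1)


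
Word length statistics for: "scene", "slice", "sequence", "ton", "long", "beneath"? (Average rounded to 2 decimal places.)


Lengths: "scene"=5, "slice"=5, "sequence"=8, "ton"=3, "long"=4, "beneath"=7
Sum = 32, Count = 6
Average = 32/6 = 5.33
= avg=5.33, min=3, max=8


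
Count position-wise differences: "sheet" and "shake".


Comparing character by character (same length = 5):
  Pos 0: 's' vs 's' =
  Pos 1: 'h' vs 'h' =
  Pos 2: 'e' vs 'a' !=
  Pos 3: 'e' vs 'k' !=
  Pos 4: 't' vs 'e' !=
Hamming distance = 3


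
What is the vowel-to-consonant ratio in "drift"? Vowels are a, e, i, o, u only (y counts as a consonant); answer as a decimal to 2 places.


Word: "drift"
Vowels (a,e,i,o,u): 1
Consonants: 4
Ratio = 1/4
= 0.25


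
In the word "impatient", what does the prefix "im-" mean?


Prefix: im-
Example: impatient = im- + patient
Meaning = not / into


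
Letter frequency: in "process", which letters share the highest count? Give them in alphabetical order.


Word: "process"
Letter counts:
  'c': 1
  'e': 1
  'o': 1
  'p': 1
  'r': 1
  's': 2
Maximum count = 2
Most frequent = 's' (2 times each)


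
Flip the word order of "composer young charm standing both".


Original: "composer young charm standing both"
Words (1..n): composer | young | charm | standing | both
Reversed (n..1): both | standing | charm | young | composer
Result = "both standing charm young composer"


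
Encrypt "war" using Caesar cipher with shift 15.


Word: "war"
Shift: 15
Each letter → (letter + shift) mod 26:
  'w' (22) + 15 = 11 → 'l'
  'a' (0) + 15 = 15 → 'p'
  'r' (17) + 15 = 6 → 'g'
Result = "lpg"


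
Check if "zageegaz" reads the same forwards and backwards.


Word: "zageegaz"
Reversed: "zageegaz"
Forward == Backward? zageegaz == zageegaz
Palindrome = Yes


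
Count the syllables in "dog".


Word: "dog"
Syllable breakdown: dog
Counting: 1 part
= 1 syllable


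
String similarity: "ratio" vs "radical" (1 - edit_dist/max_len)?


Word 1: "ratio" (length 5)
Word 2: "radical" (length 7)
One optimal edit sequence:
  1. keep 'r'
  2. keep 'a'
  3. substitute 't' -> 'd'  (+1)
  4. keep 'i'
  5. insert 'c'  (+1)
  6. insert 'a'  (+1)
  7. substitute 'o' -> 'l'  (+1)
Edit distance = 4
Max length = max(5, 7) = 7
Similarity = 1 - 4/7
= 0.4286


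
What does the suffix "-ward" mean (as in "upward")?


Suffix: -ward
Example: upward = up + -ward
Meaning = in the direction of


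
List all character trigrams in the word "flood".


Word: "flood" (length 5)
Number of trigrams = 5 - 3 + 1 = 3
  Position 0: "flo"
  Position 1: "loo"
  Position 2: "ood"
Trigrams = "flo", "loo", "ood"


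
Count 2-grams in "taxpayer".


Word: "taxpayer" (length 8)
Number of 2-grams = length - 2 + 1 = 8 - 2 + 1
= 7


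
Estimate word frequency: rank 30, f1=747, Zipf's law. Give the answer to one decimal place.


Zipf's law: f(r) = f(1) / r
f(1) = 747
f(30) = 747 / 30
= 24.9 occurrences


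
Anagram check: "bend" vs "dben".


Word 1: "bend" → sorted: bden
Word 2: "dben" → sorted: bden
Same letters? bden == bden
Anagram = Yes


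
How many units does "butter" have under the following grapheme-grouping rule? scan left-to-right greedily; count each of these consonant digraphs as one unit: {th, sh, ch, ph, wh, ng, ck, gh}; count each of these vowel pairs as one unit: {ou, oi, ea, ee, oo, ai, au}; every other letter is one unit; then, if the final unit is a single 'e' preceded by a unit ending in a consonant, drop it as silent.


Word: "butter" (6 letters)
Left-to-right scan:
  (1) 'b' (letter)
  (2) 'u' (letter)
  (3) 't' (letter)
  (4) 't' (letter)
  (5) 'e' (letter)
  (6) 'r' (letter)
Units from scan: 6
Sound units = 6 units


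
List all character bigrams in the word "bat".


Word: "bat" (length 3)
Number of bigrams = 3 - 2 + 1 = 2
  Position 0: "ba"
  Position 1: "at"
Bigrams = "ba", "at"


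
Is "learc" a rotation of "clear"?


Word: "clear", Candidate: "learc"
Method: check if candidate is substring of word+word
"clearclear" contains "learc"? Yes
Is rotation = Yes


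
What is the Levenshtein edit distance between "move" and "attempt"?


Word 1: "move" (length 4)
Word 2: "attempt" (length 7)
One optimal edit sequence (insert/delete/substitute each cost 1):
  1. substitute 'm' -> 'a'  (+1)
  2. substitute 'o' -> 't'  (+1)
  3. substitute 'v' -> 't'  (+1)
  4. keep 'e'
  5. insert 'm'  (+1)
  6. insert 'p'  (+1)
  7. insert 't'  (+1)
Total edit operations: 6
Edit distance = 6


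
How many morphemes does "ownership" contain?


Word: "ownership"
Morphemes: own + -er + -ship
Each morpheme carries meaning
= 3 morphemes


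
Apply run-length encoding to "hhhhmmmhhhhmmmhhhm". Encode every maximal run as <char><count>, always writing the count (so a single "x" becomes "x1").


String: "hhhhmmmhhhhmmmhhhm"
Scanning for consecutive runs:
  'h' x 4
  'm' x 3
  'h' x 4
  'm' x 3
  'h' x 3
  'm' x 1
RLE = "h4m3h4m3h3m1"


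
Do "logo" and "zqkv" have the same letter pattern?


Pattern of "logo": [0, 1, 2, 1]
Pattern of "zqkv": [0, 1, 2, 3]
Patterns do not match
Same pattern = No


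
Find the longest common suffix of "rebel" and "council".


Word 1: "rebel"
Word 2: "council"
Comparing from end:
  Pos -1: 'l' == 'l'
  Pos -2: 'e' != 'i' (stop)
LCS = "l" (length 1)


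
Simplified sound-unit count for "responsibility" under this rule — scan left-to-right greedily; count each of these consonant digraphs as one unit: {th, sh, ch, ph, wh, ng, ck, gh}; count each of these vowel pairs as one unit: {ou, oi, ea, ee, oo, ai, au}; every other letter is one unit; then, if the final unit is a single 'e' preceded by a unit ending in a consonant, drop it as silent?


Word: "responsibility" (14 letters)
Left-to-right scan:
  [1] 'r' (letter)
  [2] 'e' (letter)
  [3] 's' (letter)
  [4] 'p' (letter)
  [5] 'o' (letter)
  [6] 'n' (letter)
  [7] 's' (letter)
  [8] 'i' (letter)
  [9] 'b' (letter)
  [10] 'i' (letter)
  [11] 'l' (letter)
  [12] 'i' (letter)
  [13] 't' (letter)
  [14] 'y' (letter)
Units from scan: 14
Sound units = 14 units


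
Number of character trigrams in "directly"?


Word: "directly" (length 8)
Number of 3-grams = length - 3 + 1 = 8 - 3 + 1
= 6


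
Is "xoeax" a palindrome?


Word: "xoeax"
Reversed: "xaeox"
Forward == Backward? xoeax != xaeox
Palindrome = No


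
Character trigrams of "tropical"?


Word: "tropical" (length 8)
Number of trigrams = 8 - 3 + 1 = 6
  Position 0: "tro"
  Position 1: "rop"
  Position 2: "opi"
  Position 3: "pic"
  Position 4: "ica"
  Position 5: "cal"
Trigrams = "tro", "rop", "opi", "pic", "ica", "cal"


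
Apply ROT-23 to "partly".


Word: "partly"
Shift: 23
Each letter → (letter + shift) mod 26:
  'p' (15) + 23 = 12 → 'm'
  'a' (0) + 23 = 23 → 'x'
  'r' (17) + 23 = 14 → 'o'
  't' (19) + 23 = 16 → 'q'
  'l' (11) + 23 = 8 → 'i'
  'y' (24) + 23 = 21 → 'v'
Result = "mxoqiv"


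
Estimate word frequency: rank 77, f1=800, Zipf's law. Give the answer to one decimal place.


Zipf's law: f(r) = f(1) / r
f(1) = 800
f(77) = 800 / 77
= 10.4 occurrences


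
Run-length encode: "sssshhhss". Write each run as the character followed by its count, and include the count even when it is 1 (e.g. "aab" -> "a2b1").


String: "sssshhhss"
Scanning for consecutive runs:
  's' x 4
  'h' x 3
  's' x 2
RLE = "s4h3s2"


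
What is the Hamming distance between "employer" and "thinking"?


Comparing character by character (same length = 8):
  Pos 0: 'e' vs 't' !=
  Pos 1: 'm' vs 'h' !=
  Pos 2: 'p' vs 'i' !=
  Pos 3: 'l' vs 'n' !=
  Pos 4: 'o' vs 'k' !=
  Pos 5: 'y' vs 'i' !=
  Pos 6: 'e' vs 'n' !=
  Pos 7: 'r' vs 'g' !=
Hamming distance = 8


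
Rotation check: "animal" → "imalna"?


Word: "animal", Candidate: "imalna"
Method: check if candidate is substring of word+word
"animalanimal" contains "imalna"? No
Is rotation = No


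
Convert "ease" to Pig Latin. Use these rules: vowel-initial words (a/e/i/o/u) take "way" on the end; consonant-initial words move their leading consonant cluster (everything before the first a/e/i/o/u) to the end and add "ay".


Word: "ease"
Starts with vowel → add 'way'
Pig Latin = "easeway"


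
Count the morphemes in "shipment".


Word: "shipment"
Morphemes: ship / -ment
Each morpheme carries meaning
= 2 morphemes


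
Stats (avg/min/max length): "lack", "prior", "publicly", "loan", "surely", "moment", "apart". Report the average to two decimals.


Lengths: "lack"=4, "prior"=5, "publicly"=8, "loan"=4, "surely"=6, "moment"=6, "apart"=5
Sum = 38, Count = 7
Average = 38/7 = 5.43
= avg=5.43, min=4, max=8


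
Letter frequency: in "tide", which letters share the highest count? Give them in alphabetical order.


Word: "tide"
Letter counts:
  'd': 1
  'e': 1
  'i': 1
  't': 1
Maximum count = 1
Most frequent = 'd', 'e', 'i', 't' (1 time each)


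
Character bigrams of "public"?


Word: "public" (length 6)
Number of bigrams = 6 - 2 + 1 = 5
  Position 0: "pu"
  Position 1: "ub"
  Position 2: "bl"
  Position 3: "li"
  Position 4: "ic"
Bigrams = "pu", "ub", "bl", "li", "ic"


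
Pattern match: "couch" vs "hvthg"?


Pattern of "couch": [0, 1, 2, 0, 3]
Pattern of "hvthg": [0, 1, 2, 0, 3]
Patterns match
Same pattern = Yes


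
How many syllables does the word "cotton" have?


Word: "cotton"
Syllable breakdown: cot · ton
Counting: 2 parts
= 2 syllables


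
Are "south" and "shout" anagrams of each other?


Word 1: "south" → sorted: hostu
Word 2: "shout" → sorted: hostu
Same letters? hostu == hostu
Anagram = Yes


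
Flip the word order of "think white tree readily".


Original: "think white tree readily"
Words (1..n): think | white | tree | readily
Reversed (n..1): readily | tree | white | think
Result = "readily tree white think"


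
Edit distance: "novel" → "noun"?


Word 1: "novel" (length 5)
Word 2: "noun" (length 4)
One optimal edit sequence (insert/delete/substitute each cost 1):
  1. keep 'n'
  2. keep 'o'
  3. delete 'v'  (+1)
  4. substitute 'e' -> 'u'  (+1)
  5. substitute 'l' -> 'n'  (+1)
Total edit operations: 3
Edit distance = 3


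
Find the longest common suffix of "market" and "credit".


Word 1: "market"
Word 2: "credit"
Comparing from end:
  Pos -1: 't' == 't'
  Pos -2: 'e' != 'i' (stop)
LCS = "t" (length 1)


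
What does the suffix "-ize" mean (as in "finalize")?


Suffix: -ize
Example: finalize = final + -ize
Meaning = to make


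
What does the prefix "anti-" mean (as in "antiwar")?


Prefix: anti-
As in: antiwar -> anti- + war
Meaning = against


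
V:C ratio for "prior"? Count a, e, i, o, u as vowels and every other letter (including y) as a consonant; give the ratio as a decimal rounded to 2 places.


Word: "prior"
Vowels (a,e,i,o,u): 2
Consonants: 3
Ratio = 2/3
= 0.67


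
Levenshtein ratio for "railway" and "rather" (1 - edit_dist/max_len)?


Word 1: "railway" (length 7)
Word 2: "rather" (length 6)
One optimal edit sequence:
  1. keep 'r'
  2. keep 'a'
  3. delete 'i'  (+1)
  4. substitute 'l' -> 't'  (+1)
  5. substitute 'w' -> 'h'  (+1)
  6. substitute 'a' -> 'e'  (+1)
  7. substitute 'y' -> 'r'  (+1)
Edit distance = 5
Max length = max(7, 6) = 7
Similarity = 1 - 5/7
= 0.2857


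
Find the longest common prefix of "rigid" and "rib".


Word 1: "rigid"
Word 2: "rib"
Comparing from start:
  Pos 0: 'r' == 'r'
  Pos 1: 'i' == 'i'
  Pos 2: 'g' != 'b' (stop)
LCP = "ri" (length 2)


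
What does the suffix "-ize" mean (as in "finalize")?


Suffix: -ize
Example: finalize = final + -ize
Meaning = to make


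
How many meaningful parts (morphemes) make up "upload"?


Word: "upload"
Morphemes: up- | load
Each morpheme carries meaning
= 2 morphemes


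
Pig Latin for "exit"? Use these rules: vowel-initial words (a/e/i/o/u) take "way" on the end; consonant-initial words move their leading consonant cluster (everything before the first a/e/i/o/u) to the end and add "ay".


Word: "exit"
Starts with vowel → add 'way'
Pig Latin = "exitway"


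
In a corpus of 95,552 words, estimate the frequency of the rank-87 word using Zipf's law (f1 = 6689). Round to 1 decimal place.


Zipf's law: f(r) = f(1) / r
f(1) = 6689
f(87) = 6689 / 87
= 76.9 occurrences


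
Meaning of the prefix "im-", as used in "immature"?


Prefix: im-
As in: immature -> im- + mature
Meaning = not / into


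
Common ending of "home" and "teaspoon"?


Word 1: "home"
Word 2: "teaspoon"
Comparing from end:
  Pos -1: 'e' != 'n' (stop)
LCS = "" (length 0)


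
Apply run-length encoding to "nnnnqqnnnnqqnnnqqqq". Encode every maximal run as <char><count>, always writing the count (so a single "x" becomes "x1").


String: "nnnnqqnnnnqqnnnqqqq"
Scanning for consecutive runs:
  'n' x 4
  'q' x 2
  'n' x 4
  'q' x 2
  'n' x 3
  'q' x 4
RLE = "n4q2n4q2n3q4"


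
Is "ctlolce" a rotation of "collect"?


Word: "collect", Candidate: "ctlolce"
Method: check if candidate is substring of word+word
"collectcollect" contains "ctlolce"? No
Is rotation = No


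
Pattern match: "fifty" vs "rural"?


Pattern of "fifty": [0, 1, 0, 2, 3]
Pattern of "rural": [0, 1, 0, 2, 3]
Patterns match
Same pattern = Yes


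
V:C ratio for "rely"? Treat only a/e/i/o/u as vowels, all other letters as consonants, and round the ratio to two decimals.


Word: "rely"
Vowels (a,e,i,o,u): 1
Consonants: 3
Ratio = 1/3
= 0.33


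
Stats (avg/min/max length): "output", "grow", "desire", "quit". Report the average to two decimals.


Lengths: "output"=6, "grow"=4, "desire"=6, "quit"=4
Sum = 20, Count = 4
Average = 20/4 = 5.00
= avg=5.00, min=4, max=6


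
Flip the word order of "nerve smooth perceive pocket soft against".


Original: "nerve smooth perceive pocket soft against"
Words (1..n): nerve | smooth | perceive | pocket | soft | against
Reversed (n..1): against | soft | pocket | perceive | smooth | nerve
Result = "against soft pocket perceive smooth nerve"


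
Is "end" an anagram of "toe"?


Word 1: "toe" → sorted: eot
Word 2: "end" → sorted: den
Same letters? eot != den
Anagram = No


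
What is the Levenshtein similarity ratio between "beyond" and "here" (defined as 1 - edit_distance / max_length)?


Word 1: "beyond" (length 6)
Word 2: "here" (length 4)
One optimal edit sequence:
  1. substitute 'b' -> 'h'  (+1)
  2. keep 'e'
  3. delete 'y'  (+1)
  4. delete 'o'  (+1)
  5. substitute 'n' -> 'r'  (+1)
  6. substitute 'd' -> 'e'  (+1)
Edit distance = 5
Max length = max(6, 4) = 6
Similarity = 1 - 5/6
= 0.1667


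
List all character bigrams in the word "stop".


Word: "stop" (length 4)
Number of bigrams = 4 - 2 + 1 = 3
  Position 0: "st"
  Position 1: "to"
  Position 2: "op"
Bigrams = "st", "to", "op"


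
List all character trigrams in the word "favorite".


Word: "favorite" (length 8)
Number of trigrams = 8 - 3 + 1 = 6
  Position 0: "fav"
  Position 1: "avo"
  Position 2: "vor"
  Position 3: "ori"
  Position 4: "rit"
  Position 5: "ite"
Trigrams = "fav", "avo", "vor", "ori", "rit", "ite"


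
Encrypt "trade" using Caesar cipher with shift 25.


Word: "trade"
Shift: 25
Each letter → (letter + shift) mod 26:
  't' (19) + 25 = 18 → 's'
  'r' (17) + 25 = 16 → 'q'
  'a' (0) + 25 = 25 → 'z'
  'd' (3) + 25 = 2 → 'c'
  'e' (4) + 25 = 3 → 'd'
Result = "sqzcd"


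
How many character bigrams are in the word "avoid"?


Word: "avoid" (length 5)
Number of 2-grams = length - 2 + 1 = 5 - 2 + 1
= 4


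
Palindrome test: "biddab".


Word: "biddab"
Reversed: "baddib"
Forward == Backward? biddab != baddib
Palindrome = No


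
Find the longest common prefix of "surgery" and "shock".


Word 1: "surgery"
Word 2: "shock"
Comparing from start:
  Pos 0: 's' == 's'
  Pos 1: 'u' != 'h' (stop)
LCP = "s" (length 1)


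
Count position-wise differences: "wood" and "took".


Comparing character by character (same length = 4):
  Pos 0: 'w' vs 't' !=
  Pos 1: 'o' vs 'o' =
  Pos 2: 'o' vs 'o' =
  Pos 3: 'd' vs 'k' !=
Hamming distance = 2


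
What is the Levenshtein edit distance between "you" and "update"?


Word 1: "you" (length 3)
Word 2: "update" (length 6)
One optimal edit sequence (insert/delete/substitute each cost 1):
  1. insert 'u'  (+1)
  2. insert 'p'  (+1)
  3. insert 'd'  (+1)
  4. substitute 'y' -> 'a'  (+1)
  5. substitute 'o' -> 't'  (+1)
  6. substitute 'u' -> 'e'  (+1)
Total edit operations: 6
Edit distance = 6


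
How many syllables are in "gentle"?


Word: "gentle"
Syllable breakdown: gen-tle
Counting: 2 parts
= 2 syllables


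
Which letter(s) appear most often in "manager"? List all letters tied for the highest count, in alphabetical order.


Word: "manager"
Letter counts:
  'a': 2
  'e': 1
  'g': 1
  'm': 1
  'n': 1
  'r': 1
Maximum count = 2
Most frequent = 'a' (2 times each)


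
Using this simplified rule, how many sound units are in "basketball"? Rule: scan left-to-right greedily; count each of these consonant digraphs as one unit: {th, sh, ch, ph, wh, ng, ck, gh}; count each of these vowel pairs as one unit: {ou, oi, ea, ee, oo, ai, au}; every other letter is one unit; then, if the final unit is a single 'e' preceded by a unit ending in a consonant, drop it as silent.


Word: "basketball" (10 letters)
Left-to-right scan:
  (1) 'b' (letter)
  (2) 'a' (letter)
  (3) 's' (letter)
  (4) 'k' (letter)
  (5) 'e' (letter)
  (6) 't' (letter)
  (7) 'b' (letter)
  (8) 'a' (letter)
  (9) 'l' (letter)
  (10) 'l' (letter)
Units from scan: 10
Sound units = 10 units


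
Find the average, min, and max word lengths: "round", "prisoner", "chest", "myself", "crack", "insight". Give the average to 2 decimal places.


Lengths: "round"=5, "prisoner"=8, "chest"=5, "myself"=6, "crack"=5, "insight"=7
Sum = 36, Count = 6
Average = 36/6 = 6.00
= avg=6.00, min=5, max=8


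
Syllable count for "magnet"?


Word: "magnet"
Syllable breakdown: mag · net
Counting: 2 parts
= 2 syllables


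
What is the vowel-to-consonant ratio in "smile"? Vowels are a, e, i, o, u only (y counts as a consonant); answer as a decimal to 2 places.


Word: "smile"
Vowels (a,e,i,o,u): 2
Consonants: 3
Ratio = 2/3
= 0.67


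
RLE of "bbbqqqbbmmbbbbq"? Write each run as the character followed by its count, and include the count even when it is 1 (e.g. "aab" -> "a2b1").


String: "bbbqqqbbmmbbbbq"
Scanning for consecutive runs:
  'b' x 3
  'q' x 3
  'b' x 2
  'm' x 2
  'b' x 4
  'q' x 1
RLE = "b3q3b2m2b4q1"


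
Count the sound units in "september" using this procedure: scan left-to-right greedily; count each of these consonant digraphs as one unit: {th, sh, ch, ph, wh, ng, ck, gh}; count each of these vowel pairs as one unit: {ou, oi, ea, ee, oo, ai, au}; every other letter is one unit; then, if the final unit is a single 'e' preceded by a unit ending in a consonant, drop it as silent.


Word: "september" (9 letters)
Left-to-right scan:
  1. 's' (letter)
  2. 'e' (letter)
  3. 'p' (letter)
  4. 't' (letter)
  5. 'e' (letter)
  6. 'm' (letter)
  7. 'b' (letter)
  8. 'e' (letter)
  9. 'r' (letter)
Units from scan: 9
Sound units = 9 units


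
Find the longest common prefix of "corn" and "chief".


Word 1: "corn"
Word 2: "chief"
Comparing from start:
  Pos 0: 'c' == 'c'
  Pos 1: 'o' != 'h' (stop)
LCP = "c" (length 1)


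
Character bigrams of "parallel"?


Word: "parallel" (length 8)
Number of bigrams = 8 - 2 + 1 = 7
  Position 0: "pa"
  Position 1: "ar"
  Position 2: "ra"
  Position 3: "al"
  Position 4: "ll"
  Position 5: "le"
  Position 6: "el"
Bigrams = "pa", "ar", "ra", "al", "ll", "le", "el"


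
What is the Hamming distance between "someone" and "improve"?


Comparing character by character (same length = 7):
  Pos 0: 's' vs 'i' !=
  Pos 1: 'o' vs 'm' !=
  Pos 2: 'm' vs 'p' !=
  Pos 3: 'e' vs 'r' !=
  Pos 4: 'o' vs 'o' =
  Pos 5: 'n' vs 'v' !=
  Pos 6: 'e' vs 'e' =
Hamming distance = 5


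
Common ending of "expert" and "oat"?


Word 1: "expert"
Word 2: "oat"
Comparing from end:
  Pos -1: 't' == 't'
  Pos -2: 'r' != 'a' (stop)
LCS = "t" (length 1)


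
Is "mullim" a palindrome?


Word: "mullim"
Reversed: "millum"
Forward == Backward? mullim != millum
Palindrome = No


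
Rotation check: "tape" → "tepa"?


Word: "tape", Candidate: "tepa"
Method: check if candidate is substring of word+word
"tapetape" contains "tepa"? No
Is rotation = No


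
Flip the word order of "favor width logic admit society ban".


Original: "favor width logic admit society ban"
Words (1..n): favor | width | logic | admit | society | ban
Reversed (n..1): ban | society | admit | logic | width | favor
Result = "ban society admit logic width favor"


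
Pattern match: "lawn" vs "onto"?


Pattern of "lawn": [0, 1, 2, 3]
Pattern of "onto": [0, 1, 2, 0]
Patterns do not match
Same pattern = No


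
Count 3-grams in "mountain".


Word: "mountain" (length 8)
Number of 3-grams = length - 3 + 1 = 8 - 3 + 1
= 6


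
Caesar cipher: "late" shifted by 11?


Word: "late"
Shift: 11
Each letter → (letter + shift) mod 26:
  'l' (11) + 11 = 22 → 'w'
  'a' (0) + 11 = 11 → 'l'
  't' (19) + 11 = 4 → 'e'
  'e' (4) + 11 = 15 → 'p'
Result = "wlep"


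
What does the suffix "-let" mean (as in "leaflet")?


Suffix: -let
Example: leaflet = leaf + -let
Meaning = small


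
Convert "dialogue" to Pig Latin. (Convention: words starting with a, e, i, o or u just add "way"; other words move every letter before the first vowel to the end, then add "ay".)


Word: "dialogue"
Starts with consonant(s) → move to end, add 'ay'
Consonant cluster: "d"
Pig Latin = "ialogueday"


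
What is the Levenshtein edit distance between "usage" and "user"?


Word 1: "usage" (length 5)
Word 2: "user" (length 4)
One optimal edit sequence (insert/delete/substitute each cost 1):
  1. keep 'u'
  2. keep 's'
  3. delete 'a'  (+1)
  4. substitute 'g' -> 'e'  (+1)
  5. substitute 'e' -> 'r'  (+1)
Total edit operations: 3
Edit distance = 3


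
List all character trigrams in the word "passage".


Word: "passage" (length 7)
Number of trigrams = 7 - 3 + 1 = 5
  Position 0: "pas"
  Position 1: "ass"
  Position 2: "ssa"
  Position 3: "sag"
  Position 4: "age"
Trigrams = "pas", "ass", "ssa", "sag", "age"


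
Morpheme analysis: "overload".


Word: "overload"
Morphemes: over- | load
Each morpheme carries meaning
= 2 morphemes


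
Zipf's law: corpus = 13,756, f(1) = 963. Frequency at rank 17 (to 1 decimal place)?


Zipf's law: f(r) = f(1) / r
f(1) = 963
f(17) = 963 / 17
= 56.6 occurrences


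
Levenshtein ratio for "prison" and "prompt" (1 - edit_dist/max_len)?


Word 1: "prison" (length 6)
Word 2: "prompt" (length 6)
One optimal edit sequence:
  1. keep 'p'
  2. keep 'r'
  3. substitute 'i' -> 'o'  (+1)
  4. substitute 's' -> 'm'  (+1)
  5. substitute 'o' -> 'p'  (+1)
  6. substitute 'n' -> 't'  (+1)
Edit distance = 4
Max length = max(6, 6) = 6
Similarity = 1 - 4/6
= 0.3333


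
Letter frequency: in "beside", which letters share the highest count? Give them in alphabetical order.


Word: "beside"
Letter counts:
  'b': 1
  'd': 1
  'e': 2
  'i': 1
  's': 1
Maximum count = 2
Most frequent = 'e' (2 times each)


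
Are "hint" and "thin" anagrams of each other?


Word 1: "hint" → sorted: hint
Word 2: "thin" → sorted: hint
Same letters? hint == hint
Anagram = Yes


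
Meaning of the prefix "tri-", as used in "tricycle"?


Prefix: tri-
Example: tricycle (tri- + cycle)
Meaning = three


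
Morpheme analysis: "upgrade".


Word: "upgrade"
Morphemes: up- | grade
Each morpheme carries meaning
= 2 morphemes


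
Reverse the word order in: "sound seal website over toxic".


Original: "sound seal website over toxic"
Words (1..n): sound | seal | website | over | toxic
Reversed (n..1): toxic | over | website | seal | sound
Result = "toxic over website seal sound"


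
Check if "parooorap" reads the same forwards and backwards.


Word: "parooorap"
Reversed: "parooorap"
Forward == Backward? parooorap == parooorap
Palindrome = Yes


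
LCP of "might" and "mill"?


Word 1: "might"
Word 2: "mill"
Comparing from start:
  Pos 0: 'm' == 'm'
  Pos 1: 'i' == 'i'
  Pos 2: 'g' != 'l' (stop)
LCP = "mi" (length 2)


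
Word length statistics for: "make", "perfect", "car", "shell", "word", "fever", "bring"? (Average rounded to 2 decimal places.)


Lengths: "make"=4, "perfect"=7, "car"=3, "shell"=5, "word"=4, "fever"=5, "bring"=5
Sum = 33, Count = 7
Average = 33/7 = 4.71
= avg=4.71, min=3, max=7


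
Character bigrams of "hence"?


Word: "hence" (length 5)
Number of bigrams = 5 - 2 + 1 = 4
  Position 0: "he"
  Position 1: "en"
  Position 2: "nc"
  Position 3: "ce"
Bigrams = "he", "en", "nc", "ce"


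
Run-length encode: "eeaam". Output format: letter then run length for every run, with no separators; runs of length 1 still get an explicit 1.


String: "eeaam"
Scanning for consecutive runs:
  'e' x 2
  'a' x 2
  'm' x 1
RLE = "e2a2m1"
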